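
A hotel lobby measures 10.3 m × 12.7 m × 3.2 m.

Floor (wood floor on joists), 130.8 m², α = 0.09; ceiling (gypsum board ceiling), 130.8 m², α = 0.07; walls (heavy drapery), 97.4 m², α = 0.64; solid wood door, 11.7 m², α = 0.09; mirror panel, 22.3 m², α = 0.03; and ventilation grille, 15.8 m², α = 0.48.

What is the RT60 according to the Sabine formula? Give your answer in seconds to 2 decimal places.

0.73 s

Summing Sᵢαᵢ: 11.772 + 9.156 + 62.336 + 1.053 + 0.669 + 7.584 → A = 92.570 sabins.
V = 10.3·12.7·3.2 = 418.592 m³.
RT60 = 0.161 · V / A = 0.161 × 418.592 / 92.570 = 0.73 s.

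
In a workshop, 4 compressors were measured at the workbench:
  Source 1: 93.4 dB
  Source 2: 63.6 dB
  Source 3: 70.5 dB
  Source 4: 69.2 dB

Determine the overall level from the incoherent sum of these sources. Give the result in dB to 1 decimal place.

93.4 dB

Sum in the linear (power) domain: Σ 10^(Lᵢ/10) = 10^(93.4/10) + 10^(63.6/10) + 10^(70.5/10) + 10^(69.2/10) = 2.21e+09.
Combined level = 10 log₁₀(2.21e+09) = 93.4 dB.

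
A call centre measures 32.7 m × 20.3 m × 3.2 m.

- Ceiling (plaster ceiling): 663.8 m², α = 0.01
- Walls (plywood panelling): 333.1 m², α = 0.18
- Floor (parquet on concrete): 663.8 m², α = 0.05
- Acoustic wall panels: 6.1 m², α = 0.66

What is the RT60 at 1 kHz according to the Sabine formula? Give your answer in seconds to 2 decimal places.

Total absorption A = 663.8·0.01 + 333.1·0.18 + 663.8·0.05 + 6.1·0.66
  = 6.638 + 59.958 + 33.190 + 4.026 = 103.812 m² sabins.
Volume V = 32.7 × 20.3 × 3.2 = 2124.192 m³.
RT60 = 0.161 · V / A = 0.161 × 2124.192 / 103.812 = 3.29 s.

3.29 s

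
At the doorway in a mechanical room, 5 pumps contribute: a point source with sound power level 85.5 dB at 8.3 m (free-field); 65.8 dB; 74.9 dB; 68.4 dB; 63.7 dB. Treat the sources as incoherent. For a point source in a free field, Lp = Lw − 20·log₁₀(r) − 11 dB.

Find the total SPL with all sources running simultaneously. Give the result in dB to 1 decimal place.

76.5 dB

Source at 8.3 m: Lp = 85.5 − 20·log₁₀(8.3) − 11 = 56.1 dB.
Converting to relative power and adding: 10^(56.1/10) + 10^(65.8/10) + 10^(74.9/10) + 10^(68.4/10) + 10^(63.7/10) = 4.437e+07.
Combined level = 10 log₁₀(4.437e+07) = 76.5 dB.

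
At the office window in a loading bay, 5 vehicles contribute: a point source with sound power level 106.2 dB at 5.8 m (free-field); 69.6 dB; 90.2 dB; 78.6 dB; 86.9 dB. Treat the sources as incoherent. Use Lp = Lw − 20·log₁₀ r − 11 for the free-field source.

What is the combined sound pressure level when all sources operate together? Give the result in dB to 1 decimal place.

92.3 dB

Source at 5.8 m: Lp = 106.2 − 20·log₁₀(5.8) − 11 = 79.9 dB.
Σ 10^(Lᵢ/10) = 1.716e+09.
Back to dB: 10·log₁₀ Σ = 92.3 dB.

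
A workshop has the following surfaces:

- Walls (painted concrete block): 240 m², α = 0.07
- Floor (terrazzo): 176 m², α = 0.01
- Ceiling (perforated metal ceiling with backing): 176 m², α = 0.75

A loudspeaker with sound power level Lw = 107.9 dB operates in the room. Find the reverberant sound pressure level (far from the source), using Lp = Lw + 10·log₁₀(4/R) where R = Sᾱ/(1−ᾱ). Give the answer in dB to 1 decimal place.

90.9 dB

A = 150.560 sabins; S = 592.0 m².
ᾱ = 150.560/592.0 = 0.2543; R = Sᾱ/(1−ᾱ) = 150.560/(1−0.2543) = 201.904 m².
Lp = Lw + 10 log₁₀(4/R) = 107.9 -17.03 = 90.9 dB.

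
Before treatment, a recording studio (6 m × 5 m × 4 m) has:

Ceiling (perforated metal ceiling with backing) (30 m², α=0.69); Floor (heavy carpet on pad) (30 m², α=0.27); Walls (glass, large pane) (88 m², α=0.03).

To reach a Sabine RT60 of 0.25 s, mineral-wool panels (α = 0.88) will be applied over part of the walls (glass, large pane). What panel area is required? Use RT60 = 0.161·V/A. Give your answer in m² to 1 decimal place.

Summing Sᵢαᵢ: 20.700 + 8.100 + 2.640 → A₁ = 31.440 sabins.
Required A₂ = 0.161·120/0.25 = 77.280 sabins.
Absorption to add: 77.280 − 31.440 = 45.840 sabins.
Each m² of panel replacing the walls (glass, large pane) adds (0.88 − 0.03) = 0.85 sabins.
Area = ΔA/Δα = 45.840/0.85 = 53.9 m².

53.9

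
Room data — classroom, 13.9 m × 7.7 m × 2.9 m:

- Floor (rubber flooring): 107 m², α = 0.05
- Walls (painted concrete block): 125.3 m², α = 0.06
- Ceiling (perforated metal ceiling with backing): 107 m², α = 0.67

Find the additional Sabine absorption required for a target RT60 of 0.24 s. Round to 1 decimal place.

123.7 sabins

A₁ = Σ Sᵢαᵢ = 107·0.05 + 125.3·0.06 + 107·0.67 = 84.558 sabins.
For T = 0.24 s, need A₂ = 0.161·V/T = 0.161·310.387/0.24 = 208.218 sabins.
Additional absorption ΔA = 208.218 − 84.558 = 123.7 sabins.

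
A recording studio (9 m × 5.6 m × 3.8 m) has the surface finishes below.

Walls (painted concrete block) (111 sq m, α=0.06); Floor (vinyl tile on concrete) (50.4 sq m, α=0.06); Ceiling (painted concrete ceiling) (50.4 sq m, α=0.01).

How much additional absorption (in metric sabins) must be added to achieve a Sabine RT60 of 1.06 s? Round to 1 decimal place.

Equivalent absorption area: A₁ = 111×0.06 + 50.4×0.06 + 50.4×0.01 = 10.188 sq m.
Target A₂ = 0.161·191.52/1.06 = 29.089 sabins (V = 191.52 m³).
ΔA = A₂ − A₁ = 29.089 − 10.188 = 18.9 sabins.

18.9 sabins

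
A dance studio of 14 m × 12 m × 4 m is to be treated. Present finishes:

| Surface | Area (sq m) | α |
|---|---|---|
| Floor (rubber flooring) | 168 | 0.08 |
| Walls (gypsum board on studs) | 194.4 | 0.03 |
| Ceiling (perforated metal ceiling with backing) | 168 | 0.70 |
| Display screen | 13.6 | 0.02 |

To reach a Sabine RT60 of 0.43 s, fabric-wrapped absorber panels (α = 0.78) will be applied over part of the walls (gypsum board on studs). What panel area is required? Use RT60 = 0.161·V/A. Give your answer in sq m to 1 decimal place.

152.6

Summing Sᵢαᵢ: 13.440 + 5.832 + 117.600 + 0.272 → A₁ = 137.144 sabins.
Required A₂ = 0.161·672/0.43 = 251.609 sabins.
ΔA needed = 251.609 − 137.144 = 114.465 sabins.
Each sq m of panel replacing the walls (gypsum board on studs) adds (0.78 − 0.03) = 0.75 sabins.
Panel area = 114.465 / 0.75 = 152.6 sq m.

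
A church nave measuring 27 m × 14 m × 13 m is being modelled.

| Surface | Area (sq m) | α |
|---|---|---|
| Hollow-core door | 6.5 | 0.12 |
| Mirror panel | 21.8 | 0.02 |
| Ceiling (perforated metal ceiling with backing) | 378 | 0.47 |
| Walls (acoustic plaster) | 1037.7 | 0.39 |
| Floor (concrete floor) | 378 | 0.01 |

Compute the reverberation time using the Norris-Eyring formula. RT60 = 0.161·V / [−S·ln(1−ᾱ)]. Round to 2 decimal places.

1.12 sec

Total surface area S = 6.5 + 21.8 + 378 + 1037.7 + 378 = 1822.0 sq m.
Σ(Sᵢαᵢ) = 6.5·0.12 + 21.8·0.02 + 378·0.47 + 1037.7·0.39 + 378·0.01 = 587.359.
ᾱ = 587.359 / 1822.0 = 0.3224.
Eyring denominator: −S ln(1−ᾱ) = 709.119.
V = 27 × 14 × 13 = 4914 m³.
RT60 = 0.161 × 4914 / 709.119 = 1.12 s.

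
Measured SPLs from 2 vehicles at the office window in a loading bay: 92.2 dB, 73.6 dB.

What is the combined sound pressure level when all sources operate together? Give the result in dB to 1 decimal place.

92.3 dB

Converting to relative power and adding: 10^(92.2/10) + 10^(73.6/10) = 1.682e+09.
L_total = 10·log₁₀(1.682e+09) = 92.3 dB.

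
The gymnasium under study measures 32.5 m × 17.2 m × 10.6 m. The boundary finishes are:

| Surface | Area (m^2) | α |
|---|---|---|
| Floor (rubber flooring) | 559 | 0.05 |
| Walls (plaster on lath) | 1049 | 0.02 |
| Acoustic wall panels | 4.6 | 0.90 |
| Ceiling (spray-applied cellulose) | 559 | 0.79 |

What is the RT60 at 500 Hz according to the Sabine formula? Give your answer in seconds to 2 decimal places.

Equivalent absorption area: A = 559*0.05 + 1049*0.02 + 4.6*0.90 + 559*0.79 = 494.680 m^2.
Volume V = 32.5 × 17.2 × 10.6 = 5925.4 m³.
T = 0.161 V/A = 0.161·5925.4/494.680 = 1.93 s.

1.93 sec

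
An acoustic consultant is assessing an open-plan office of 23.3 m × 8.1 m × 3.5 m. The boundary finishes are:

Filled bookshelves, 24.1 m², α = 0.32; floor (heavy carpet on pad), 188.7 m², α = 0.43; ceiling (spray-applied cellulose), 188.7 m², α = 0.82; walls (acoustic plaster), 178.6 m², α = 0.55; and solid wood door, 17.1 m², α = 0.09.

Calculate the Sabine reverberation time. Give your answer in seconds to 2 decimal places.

0.31 sec

Total absorption A = 24.1·0.32 + 188.7·0.43 + 188.7·0.82 + 178.6·0.55 + 17.1·0.09
  = 7.712 + 81.141 + 154.734 + 98.230 + 1.539 = 343.356 m² sabins.
V = 23.3·8.1·3.5 = 660.555 m³.
T = 0.161 V/A = 0.161·660.555/343.356 = 0.31 s.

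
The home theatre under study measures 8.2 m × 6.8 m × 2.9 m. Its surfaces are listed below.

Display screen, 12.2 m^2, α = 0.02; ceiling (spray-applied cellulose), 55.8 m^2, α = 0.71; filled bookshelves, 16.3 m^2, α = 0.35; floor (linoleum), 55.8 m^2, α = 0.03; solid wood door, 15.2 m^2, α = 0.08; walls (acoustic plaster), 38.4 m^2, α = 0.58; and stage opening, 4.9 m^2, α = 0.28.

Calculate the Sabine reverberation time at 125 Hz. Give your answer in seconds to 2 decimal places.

0.36 sec

Summing Sᵢαᵢ: 0.244 + 39.618 + 5.705 + 1.674 + 1.216 + 22.272 + 1.372 → A = 72.101 sabins.
Volume V = 8.2 × 6.8 × 2.9 = 161.704 m³.
T = 0.161 V/A = 0.161·161.704/72.101 = 0.36 s.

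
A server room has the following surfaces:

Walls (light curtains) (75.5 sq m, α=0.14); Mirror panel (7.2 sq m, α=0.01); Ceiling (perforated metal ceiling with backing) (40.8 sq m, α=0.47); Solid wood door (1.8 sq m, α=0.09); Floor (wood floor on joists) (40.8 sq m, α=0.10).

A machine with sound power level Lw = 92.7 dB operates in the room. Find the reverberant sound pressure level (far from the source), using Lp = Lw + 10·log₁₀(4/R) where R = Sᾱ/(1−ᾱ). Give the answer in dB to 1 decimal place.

82.4 dB

Σ(Sᵢαᵢ) = 75.5·0.14 + 7.2·0.01 + 40.8·0.47 + 1.8·0.09 + 40.8·0.10 = 34.060; total area S = 166.1 sq m.
ᾱ = 34.060/166.1 = 0.2051; R = Sᾱ/(1−ᾱ) = 34.060/(1−0.2051) = 42.848 sq m.
Lp = Lw + 10 log₁₀(4/R) = 92.7 -10.30 = 82.4 dB.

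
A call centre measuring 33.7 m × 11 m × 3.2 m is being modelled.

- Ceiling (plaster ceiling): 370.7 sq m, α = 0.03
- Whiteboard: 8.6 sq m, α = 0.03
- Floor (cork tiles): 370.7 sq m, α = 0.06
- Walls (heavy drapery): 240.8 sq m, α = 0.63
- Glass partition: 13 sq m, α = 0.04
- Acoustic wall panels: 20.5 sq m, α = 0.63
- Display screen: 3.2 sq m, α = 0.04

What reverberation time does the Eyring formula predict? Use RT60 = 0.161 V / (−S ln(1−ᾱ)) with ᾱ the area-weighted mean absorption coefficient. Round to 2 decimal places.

0.86 sec

S = Σ Sᵢ = 1027.5 sq m.
Absorption A = 370.7·0.03 + 8.6·0.03 + 370.7·0.06 + 240.8·0.63 + 13·0.04 + 20.5·0.63 + 3.2·0.04 = 198.888 sabins.
ᾱ = 198.888 / 1027.5 = 0.1936.
−S·ln(1−ᾱ) = −1027.5 × ln(1 − 0.1936) = 221.093.
V = 33.7 × 11 × 3.2 = 1186.24 m³.
RT60 = 0.161 × 1186.24 / 221.093 = 0.86 s.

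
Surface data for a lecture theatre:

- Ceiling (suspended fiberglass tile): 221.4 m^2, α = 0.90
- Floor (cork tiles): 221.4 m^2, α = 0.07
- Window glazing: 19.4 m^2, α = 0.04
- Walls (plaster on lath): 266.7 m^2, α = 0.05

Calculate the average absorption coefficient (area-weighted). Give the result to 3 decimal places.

Total surface area S = 728.9 m^2.
Weighted sum Σ Sα = 228.869.
ᾱ = 228.869 / 728.9 = 0.314.

0.314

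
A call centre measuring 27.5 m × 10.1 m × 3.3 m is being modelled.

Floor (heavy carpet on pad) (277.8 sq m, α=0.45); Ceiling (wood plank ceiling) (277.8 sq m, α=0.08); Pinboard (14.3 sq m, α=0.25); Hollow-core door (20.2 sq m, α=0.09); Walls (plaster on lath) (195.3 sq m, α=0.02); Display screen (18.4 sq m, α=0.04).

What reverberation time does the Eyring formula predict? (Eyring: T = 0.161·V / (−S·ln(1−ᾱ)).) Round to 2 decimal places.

0.84 s

S = Σ Sᵢ = 803.8 sq m.
Σ(Sᵢαᵢ) = 277.8·0.45 + 277.8·0.08 + 14.3·0.25 + 20.2·0.09 + 195.3·0.02 + 18.4·0.04 = 157.269.
Mean coefficient ᾱ = A/S = 0.1957.
−S·ln(1−ᾱ) = −803.8 × ln(1 − 0.1957) = 175.054.
V = 27.5 × 10.1 × 3.3 = 916.575 m³.
RT60 = 0.161 × 916.575 / 175.054 = 0.84 s.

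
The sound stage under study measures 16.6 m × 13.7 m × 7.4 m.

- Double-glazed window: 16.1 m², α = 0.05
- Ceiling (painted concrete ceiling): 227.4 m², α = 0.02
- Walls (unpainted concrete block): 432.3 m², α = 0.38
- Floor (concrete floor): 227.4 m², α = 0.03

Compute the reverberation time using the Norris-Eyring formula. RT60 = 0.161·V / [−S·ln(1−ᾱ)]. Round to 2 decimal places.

1.38 s

Total surface area S = 16.1 + 227.4 + 432.3 + 227.4 = 903.2 m².
Σ(Sᵢαᵢ) = 16.1×0.05 + 227.4×0.02 + 432.3×0.38 + 227.4×0.03 = 176.449.
Mean coefficient ᾱ = A/S = 0.1954.
−S·ln(1−ᾱ) = −903.2 × ln(1 − 0.1954) = 196.365.
V = 16.6 × 13.7 × 7.4 = 1682.908 m³.
RT60 = 0.161 × 1682.908 / 196.365 = 1.38 s.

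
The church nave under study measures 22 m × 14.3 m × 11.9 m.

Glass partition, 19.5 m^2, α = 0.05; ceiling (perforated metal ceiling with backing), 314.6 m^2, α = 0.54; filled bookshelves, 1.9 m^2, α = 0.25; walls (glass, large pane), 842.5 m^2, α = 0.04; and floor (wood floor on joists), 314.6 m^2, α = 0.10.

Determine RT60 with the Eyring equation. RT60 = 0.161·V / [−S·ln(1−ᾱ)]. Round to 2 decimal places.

2.34 sec

Total surface area S = 19.5 + 314.6 + 1.9 + 842.5 + 314.6 = 1493.1 m^2.
Σ(Sᵢαᵢ) = 19.5·0.05 + 314.6·0.54 + 1.9·0.25 + 842.5·0.04 + 314.6·0.10 = 236.494.
Mean coefficient ᾱ = A/S = 0.1584.
−S·ln(1−ᾱ) = −1493.1 × ln(1 − 0.1584) = 257.486.
V = 22 × 14.3 × 11.9 = 3743.74 m³.
T = 0.161·V/[−S·ln(1−ᾱ)] = 0.161·3743.74/257.486 = 2.34 s.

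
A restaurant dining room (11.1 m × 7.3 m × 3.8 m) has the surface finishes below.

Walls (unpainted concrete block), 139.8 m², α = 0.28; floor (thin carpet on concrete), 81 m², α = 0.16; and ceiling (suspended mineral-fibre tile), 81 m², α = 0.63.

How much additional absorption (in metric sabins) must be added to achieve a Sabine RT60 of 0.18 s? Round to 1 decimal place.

Summing Sᵢαᵢ: 39.144 + 12.960 + 51.030 → A₁ = 103.134 sabins.
Target A₂ = 0.161·307.914/0.18 = 275.412 sabins (V = 307.914 m³).
Shortfall: 275.412 − 103.134 = 172.3 sabins.

172.3 sabins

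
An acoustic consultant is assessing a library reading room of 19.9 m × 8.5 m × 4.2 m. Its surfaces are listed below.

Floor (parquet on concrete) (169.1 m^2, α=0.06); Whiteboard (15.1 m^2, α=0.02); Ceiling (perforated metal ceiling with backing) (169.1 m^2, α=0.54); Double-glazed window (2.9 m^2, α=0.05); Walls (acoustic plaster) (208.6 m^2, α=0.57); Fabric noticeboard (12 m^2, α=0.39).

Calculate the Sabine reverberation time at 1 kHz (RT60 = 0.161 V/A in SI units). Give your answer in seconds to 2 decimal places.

0.51 s

Equivalent absorption area: A = 169.1*0.06 + 15.1*0.02 + 169.1*0.54 + 2.9*0.05 + 208.6*0.57 + 12*0.39 = 225.489 m^2.
V = 19.9·8.5·4.2 = 710.43 m³.
T = 0.161 V/A = 0.161·710.43/225.489 = 0.51 s.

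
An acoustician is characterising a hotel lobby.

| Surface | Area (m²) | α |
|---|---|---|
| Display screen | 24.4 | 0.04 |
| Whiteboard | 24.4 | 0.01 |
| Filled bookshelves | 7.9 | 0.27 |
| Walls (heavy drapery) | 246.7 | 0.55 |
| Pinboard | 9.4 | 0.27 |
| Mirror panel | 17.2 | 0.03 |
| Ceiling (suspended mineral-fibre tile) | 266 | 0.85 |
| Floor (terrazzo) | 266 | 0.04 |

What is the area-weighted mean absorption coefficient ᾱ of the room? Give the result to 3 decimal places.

Total surface area S = 862.0 m².
A = 24.4×0.04 + 24.4×0.01 + 7.9×0.27 + 246.7×0.55 + 9.4×0.27 + 17.2×0.03 + 266×0.85 + 266×0.04 = 378.832 sabins.
ᾱ = 378.832 / 862.0 = 0.439.

0.439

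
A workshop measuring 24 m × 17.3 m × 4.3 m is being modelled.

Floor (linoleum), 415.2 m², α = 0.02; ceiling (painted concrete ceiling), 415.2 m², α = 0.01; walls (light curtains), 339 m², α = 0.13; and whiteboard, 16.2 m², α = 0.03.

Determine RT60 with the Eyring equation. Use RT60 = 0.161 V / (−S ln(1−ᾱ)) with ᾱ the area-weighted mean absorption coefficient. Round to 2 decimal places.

4.92 seconds

Total surface area S = 415.2 + 415.2 + 339 + 16.2 = 1185.6 m².
Σ(Sᵢαᵢ) = 415.2·0.02 + 415.2·0.01 + 339·0.13 + 16.2·0.03 = 57.012.
Mean coefficient ᾱ = A/S = 0.0481.
Eyring denominator: −S ln(1−ᾱ) = 58.444.
V = 24 × 17.3 × 4.3 = 1785.36 m³.
RT60 = 0.161 × 1785.36 / 58.444 = 4.92 s.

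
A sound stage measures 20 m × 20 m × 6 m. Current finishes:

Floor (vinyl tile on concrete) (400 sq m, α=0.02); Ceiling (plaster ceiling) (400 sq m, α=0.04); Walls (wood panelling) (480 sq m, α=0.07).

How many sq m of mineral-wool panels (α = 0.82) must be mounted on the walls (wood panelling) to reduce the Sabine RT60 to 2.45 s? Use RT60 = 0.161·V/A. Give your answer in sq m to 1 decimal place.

Summing Sᵢαᵢ: 8.000 + 16.000 + 33.600 → A₁ = 57.600 sabins.
Required A₂ = 0.161·2400/2.45 = 157.714 sabins.
Absorption to add: 157.714 − 57.600 = 100.114 sabins.
Net gain per sq m: Δα = 0.82 − 0.07 = 0.75.
Panel area = 100.114 / 0.75 = 133.5 sq m.

133.5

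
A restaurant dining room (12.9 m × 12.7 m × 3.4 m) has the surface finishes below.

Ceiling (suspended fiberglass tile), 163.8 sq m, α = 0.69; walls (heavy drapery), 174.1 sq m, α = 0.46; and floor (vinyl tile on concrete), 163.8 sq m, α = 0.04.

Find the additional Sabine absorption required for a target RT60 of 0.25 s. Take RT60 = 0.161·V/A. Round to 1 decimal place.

Total absorption A₁ = 163.8·0.69 + 174.1·0.46 + 163.8·0.04
  = 113.022 + 80.086 + 6.552 = 199.660 sq m sabins.
Target A₂ = 0.161·557.022/0.25 = 358.722 sabins (V = 557.022 m³).
Shortfall: 358.722 − 199.660 = 159.1 sabins.

159.1 sabins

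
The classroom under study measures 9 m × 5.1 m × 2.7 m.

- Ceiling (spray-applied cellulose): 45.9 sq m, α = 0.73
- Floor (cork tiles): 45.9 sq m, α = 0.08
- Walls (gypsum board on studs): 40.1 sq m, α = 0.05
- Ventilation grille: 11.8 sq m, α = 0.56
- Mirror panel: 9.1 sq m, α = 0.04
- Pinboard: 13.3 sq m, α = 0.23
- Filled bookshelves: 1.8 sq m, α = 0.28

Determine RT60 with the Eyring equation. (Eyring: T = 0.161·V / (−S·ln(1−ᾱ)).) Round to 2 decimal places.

0.34 seconds

Total surface area S = 45.9 + 45.9 + 40.1 + 11.8 + 9.1 + 13.3 + 1.8 = 167.9 sq m.
Σ(Sᵢαᵢ) = 45.9·0.73 + 45.9·0.08 + 40.1·0.05 + 11.8·0.56 + 9.1·0.04 + 13.3·0.23 + 1.8·0.28 = 49.719.
ᾱ = 49.719 / 167.9 = 0.2961.
−S·ln(1−ᾱ) = −167.9 × ln(1 − 0.2961) = 58.953.
V = 9 × 5.1 × 2.7 = 123.93 m³.
RT60 = 0.161 × 123.93 / 58.953 = 0.34 s.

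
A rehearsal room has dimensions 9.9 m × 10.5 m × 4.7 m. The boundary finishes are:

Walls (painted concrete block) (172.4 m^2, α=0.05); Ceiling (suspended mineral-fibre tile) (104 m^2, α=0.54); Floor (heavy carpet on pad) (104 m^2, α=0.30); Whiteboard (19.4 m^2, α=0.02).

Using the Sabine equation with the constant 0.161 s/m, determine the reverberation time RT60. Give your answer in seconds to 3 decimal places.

Total absorption A = 172.4*0.05 + 104*0.54 + 104*0.30 + 19.4*0.02
  = 8.620 + 56.160 + 31.200 + 0.388 = 96.368 m^2 sabins.
Volume V = 9.9 × 10.5 × 4.7 = 488.565 m³.
RT60 = 0.161 · V / A = 0.161 × 488.565 / 96.368 = 0.816 s.

0.816 s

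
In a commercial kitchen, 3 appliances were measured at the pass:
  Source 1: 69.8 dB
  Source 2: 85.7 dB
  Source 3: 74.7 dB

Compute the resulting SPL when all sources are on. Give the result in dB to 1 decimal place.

86.1 dB

Σ 10^(Lᵢ/10) = 4.106e+08.
L_total = 10·log₁₀(4.106e+08) = 86.1 dB.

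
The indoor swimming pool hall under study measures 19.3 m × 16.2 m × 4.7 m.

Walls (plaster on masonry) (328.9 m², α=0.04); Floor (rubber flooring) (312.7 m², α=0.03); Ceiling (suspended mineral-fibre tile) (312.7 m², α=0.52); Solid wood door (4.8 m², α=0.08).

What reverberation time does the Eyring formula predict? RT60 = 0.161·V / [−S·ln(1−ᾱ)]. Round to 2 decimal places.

1.15 seconds

S = Σ Sᵢ = 959.1 m².
Absorption A = 328.9×0.04 + 312.7×0.03 + 312.7×0.52 + 4.8×0.08 = 185.525 sabins.
Mean coefficient ᾱ = A/S = 0.1934.
−S·ln(1−ᾱ) = −959.1 × ln(1 − 0.1934) = 206.137.
V = 19.3 × 16.2 × 4.7 = 1469.502 m³.
T = 0.161·V/[−S·ln(1−ᾱ)] = 0.161·1469.502/206.137 = 1.15 s.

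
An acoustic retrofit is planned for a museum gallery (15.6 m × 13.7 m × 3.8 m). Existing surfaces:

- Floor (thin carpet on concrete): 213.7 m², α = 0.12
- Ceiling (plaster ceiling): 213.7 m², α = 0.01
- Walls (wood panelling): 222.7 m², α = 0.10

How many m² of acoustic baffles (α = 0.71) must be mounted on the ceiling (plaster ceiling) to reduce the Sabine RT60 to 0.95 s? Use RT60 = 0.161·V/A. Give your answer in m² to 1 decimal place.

125.1

Summing Sᵢαᵢ: 25.644 + 2.137 + 22.270 → A₁ = 50.051 sabins.
Required A₂ = 0.161·812.136/0.95 = 137.636 sabins.
Absorption to add: 137.636 − 50.051 = 87.585 sabins.
Each m² of panel replacing the ceiling (plaster ceiling) adds (0.71 − 0.01) = 0.70 sabins.
Area = ΔA/Δα = 87.585/0.70 = 125.1 m².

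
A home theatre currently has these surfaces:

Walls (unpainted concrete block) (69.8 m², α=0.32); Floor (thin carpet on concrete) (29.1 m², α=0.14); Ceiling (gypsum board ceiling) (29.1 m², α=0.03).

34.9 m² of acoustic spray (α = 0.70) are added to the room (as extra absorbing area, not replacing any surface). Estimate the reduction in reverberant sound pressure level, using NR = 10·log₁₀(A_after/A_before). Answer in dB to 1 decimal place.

2.8 dB

A_before = Σ Sᵢαᵢ = 69.8×0.32 + 29.1×0.14 + 29.1×0.03 = 27.283 sabins.
Treatment contributes 34.9·0.70 = 24.430 sabins.
New total A_after = 51.713 sabins.
Reduction = 10 log₁₀(A_after/A_before) = 10 log₁₀(1.8954) = 2.8 dB.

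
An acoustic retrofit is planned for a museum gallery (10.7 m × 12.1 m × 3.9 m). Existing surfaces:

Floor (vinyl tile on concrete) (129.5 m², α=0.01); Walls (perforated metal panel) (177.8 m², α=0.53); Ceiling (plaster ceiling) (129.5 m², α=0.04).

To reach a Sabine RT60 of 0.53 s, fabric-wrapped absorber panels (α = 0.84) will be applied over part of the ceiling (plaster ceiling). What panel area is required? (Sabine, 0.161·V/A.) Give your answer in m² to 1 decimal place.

65.8

A₁ = Σ Sᵢαᵢ = 129.5·0.01 + 177.8·0.53 + 129.5·0.04 = 100.709 sabins.
Required A₂ = 0.161·504.933/0.53 = 153.385 sabins.
Absorption to add: 153.385 − 100.709 = 52.676 sabins.
Net gain per m²: Δα = 0.84 − 0.04 = 0.80.
Area = ΔA/Δα = 52.676/0.80 = 65.8 m².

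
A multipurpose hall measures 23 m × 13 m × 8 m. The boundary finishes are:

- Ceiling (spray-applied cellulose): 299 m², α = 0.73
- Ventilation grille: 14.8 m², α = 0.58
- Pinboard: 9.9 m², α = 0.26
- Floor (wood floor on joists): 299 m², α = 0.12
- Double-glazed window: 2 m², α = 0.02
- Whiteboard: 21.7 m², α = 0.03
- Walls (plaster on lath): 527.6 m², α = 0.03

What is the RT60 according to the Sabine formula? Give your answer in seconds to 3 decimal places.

1.366 seconds

Equivalent absorption area: A = 299*0.73 + 14.8*0.58 + 9.9*0.26 + 299*0.12 + 2*0.02 + 21.7*0.03 + 527.6*0.03 = 281.827 m².
Volume V = 23 × 13 × 8 = 2392 m³.
Sabine: RT60 = 0.161 × 2392 / 281.827 = 1.366 s.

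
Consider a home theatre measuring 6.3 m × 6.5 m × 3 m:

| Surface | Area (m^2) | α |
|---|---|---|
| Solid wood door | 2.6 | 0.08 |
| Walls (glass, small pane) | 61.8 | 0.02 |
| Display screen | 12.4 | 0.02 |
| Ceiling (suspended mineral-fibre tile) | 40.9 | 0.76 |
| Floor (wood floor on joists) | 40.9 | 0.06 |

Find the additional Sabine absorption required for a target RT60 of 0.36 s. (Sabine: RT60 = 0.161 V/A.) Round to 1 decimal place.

Equivalent absorption area: A₁ = 2.6*0.08 + 61.8*0.02 + 12.4*0.02 + 40.9*0.76 + 40.9*0.06 = 35.230 m^2.
For T = 0.36 s, need A₂ = 0.161·V/T = 0.161·122.85/0.36 = 54.941 sabins.
ΔA = A₂ − A₁ = 54.941 − 35.230 = 19.7 sabins.

19.7 sabins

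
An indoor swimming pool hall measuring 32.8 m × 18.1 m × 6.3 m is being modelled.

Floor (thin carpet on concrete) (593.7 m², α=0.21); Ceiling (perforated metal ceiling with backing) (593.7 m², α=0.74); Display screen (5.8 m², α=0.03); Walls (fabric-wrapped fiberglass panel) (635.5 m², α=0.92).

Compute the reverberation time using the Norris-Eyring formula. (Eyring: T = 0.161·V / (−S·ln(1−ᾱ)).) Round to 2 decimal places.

Total surface area S = 593.7 + 593.7 + 5.8 + 635.5 = 1828.7 m².
Σ(Sᵢαᵢ) = 593.7·0.21 + 593.7·0.74 + 5.8·0.03 + 635.5·0.92 = 1148.849.
Mean coefficient ᾱ = A/S = 0.6282.
Eyring denominator: −S ln(1−ᾱ) = 1809.314.
V = 32.8 × 18.1 × 6.3 = 3740.184 m³.
RT60 = 0.161 × 3740.184 / 1809.314 = 0.33 s.

0.33 seconds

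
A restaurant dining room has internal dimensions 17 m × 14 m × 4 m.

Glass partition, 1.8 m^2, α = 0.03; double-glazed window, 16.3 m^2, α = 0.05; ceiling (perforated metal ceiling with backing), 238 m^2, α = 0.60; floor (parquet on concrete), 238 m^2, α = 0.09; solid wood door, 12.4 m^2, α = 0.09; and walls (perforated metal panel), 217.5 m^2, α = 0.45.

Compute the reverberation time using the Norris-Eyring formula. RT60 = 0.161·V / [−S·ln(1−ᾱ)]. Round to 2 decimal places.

S = Σ Sᵢ = 724.0 m^2.
Absorption A = 1.8·0.03 + 16.3·0.05 + 238·0.60 + 238·0.09 + 12.4·0.09 + 217.5·0.45 = 264.080 sabins.
Mean coefficient ᾱ = A/S = 0.3648.
−S·ln(1−ᾱ) = −724.0 × ln(1 − 0.3648) = 328.562.
V = 17 × 14 × 4 = 952 m³.
RT60 = 0.161 × 952 / 328.562 = 0.47 s.

0.47 sec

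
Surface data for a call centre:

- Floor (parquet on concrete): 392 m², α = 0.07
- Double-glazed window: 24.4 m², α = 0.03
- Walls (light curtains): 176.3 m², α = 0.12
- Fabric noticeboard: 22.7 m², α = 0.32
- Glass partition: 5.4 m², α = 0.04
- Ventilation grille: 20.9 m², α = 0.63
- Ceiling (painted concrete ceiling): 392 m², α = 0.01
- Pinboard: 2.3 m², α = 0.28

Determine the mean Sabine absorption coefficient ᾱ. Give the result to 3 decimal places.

0.072

Total surface area S = 1036.0 m².
Weighted sum Σ Sα = 74.539.
ᾱ = A/S = 0.072.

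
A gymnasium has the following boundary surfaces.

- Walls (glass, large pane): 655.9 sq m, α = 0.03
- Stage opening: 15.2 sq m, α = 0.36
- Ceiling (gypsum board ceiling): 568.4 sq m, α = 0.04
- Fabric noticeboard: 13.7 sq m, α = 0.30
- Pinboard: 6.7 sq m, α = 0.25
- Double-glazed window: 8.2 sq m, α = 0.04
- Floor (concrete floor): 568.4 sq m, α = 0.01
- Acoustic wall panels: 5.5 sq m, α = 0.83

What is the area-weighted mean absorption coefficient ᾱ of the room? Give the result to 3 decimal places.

0.035

S = Σ Sᵢ = 655.9 + 15.2 + 568.4 + 13.7 + 6.7 + 8.2 + 568.4 + 5.5 = 1842.0 sq m.
A = 655.9*0.03 + 15.2*0.36 + 568.4*0.04 + 13.7*0.30 + 6.7*0.25 + 8.2*0.04 + 568.4*0.01 + 5.5*0.83 = 64.247 sabins.
ᾱ = 64.247 / 1842.0 = 0.035.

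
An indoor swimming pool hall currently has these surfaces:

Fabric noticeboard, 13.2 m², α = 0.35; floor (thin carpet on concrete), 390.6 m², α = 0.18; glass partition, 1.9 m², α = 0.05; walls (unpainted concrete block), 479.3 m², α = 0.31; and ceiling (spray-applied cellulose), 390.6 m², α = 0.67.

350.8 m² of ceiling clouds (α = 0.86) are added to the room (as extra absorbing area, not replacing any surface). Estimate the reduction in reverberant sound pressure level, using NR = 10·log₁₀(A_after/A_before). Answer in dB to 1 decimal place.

A_before = Σ Sᵢαᵢ = 13.2*0.35 + 390.6*0.18 + 1.9*0.05 + 479.3*0.31 + 390.6*0.67 = 485.308 sabins.
Treatment contributes 350.8·0.86 = 301.688 sabins.
New total A_after = 786.996 sabins.
NR = 10·log₁₀(786.996/485.308) = 2.1 dB.

2.1 dB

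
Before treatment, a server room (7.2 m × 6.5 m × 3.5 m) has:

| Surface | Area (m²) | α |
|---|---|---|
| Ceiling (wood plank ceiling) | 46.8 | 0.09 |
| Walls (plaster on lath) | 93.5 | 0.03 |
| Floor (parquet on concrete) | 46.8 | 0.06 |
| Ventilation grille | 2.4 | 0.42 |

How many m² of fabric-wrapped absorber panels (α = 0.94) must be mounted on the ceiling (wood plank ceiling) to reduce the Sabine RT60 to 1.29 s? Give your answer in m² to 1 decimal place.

11.3

A₁ = Σ Sᵢαᵢ = 46.8·0.09 + 93.5·0.03 + 46.8·0.06 + 2.4·0.42 = 10.833 sabins.
V = 163.8 m³. Target absorption A₂ = 0.161 × 163.8 / 1.29 = 20.443 sabins.
Absorption to add: 20.443 − 10.833 = 9.610 sabins.
Each m² of panel replacing the ceiling (wood plank ceiling) adds (0.94 − 0.09) = 0.85 sabins.
Area = ΔA/Δα = 9.610/0.85 = 11.3 m².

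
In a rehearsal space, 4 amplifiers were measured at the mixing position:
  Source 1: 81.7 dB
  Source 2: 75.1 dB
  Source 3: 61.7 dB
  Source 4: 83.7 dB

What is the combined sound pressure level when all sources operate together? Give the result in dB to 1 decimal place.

86.2 dB

Sum in the linear (power) domain: Σ 10^(Lᵢ/10) = 10^(81.7/10) + 10^(75.1/10) + 10^(61.7/10) + 10^(83.7/10) = 4.162e+08.
L_total = 10·log₁₀(4.162e+08) = 86.2 dB.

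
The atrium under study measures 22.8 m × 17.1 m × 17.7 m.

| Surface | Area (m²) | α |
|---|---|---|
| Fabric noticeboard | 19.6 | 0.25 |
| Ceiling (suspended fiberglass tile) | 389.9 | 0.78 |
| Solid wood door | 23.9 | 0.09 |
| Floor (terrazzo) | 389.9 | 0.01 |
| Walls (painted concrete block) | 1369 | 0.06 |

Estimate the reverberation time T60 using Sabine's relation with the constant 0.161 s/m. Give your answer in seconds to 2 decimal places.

2.80 sec

Summing Sᵢαᵢ: 4.900 + 304.122 + 2.151 + 3.899 + 82.140 → A = 397.212 sabins.
Room volume: 6900.876 m³.
Sabine: RT60 = 0.161 × 6900.876 / 397.212 = 2.80 s.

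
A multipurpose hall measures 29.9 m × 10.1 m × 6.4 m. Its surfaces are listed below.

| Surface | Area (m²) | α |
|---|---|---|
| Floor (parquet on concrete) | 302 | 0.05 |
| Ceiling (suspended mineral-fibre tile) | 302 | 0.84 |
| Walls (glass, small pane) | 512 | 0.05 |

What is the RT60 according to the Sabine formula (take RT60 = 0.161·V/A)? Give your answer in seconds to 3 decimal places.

1.057 s

Total absorption A = 302·0.05 + 302·0.84 + 512·0.05
  = 15.100 + 253.680 + 25.600 = 294.380 m² sabins.
V = 29.9·10.1·6.4 = 1932.736 m³.
T = 0.161 V/A = 0.161·1932.736/294.380 = 1.057 s.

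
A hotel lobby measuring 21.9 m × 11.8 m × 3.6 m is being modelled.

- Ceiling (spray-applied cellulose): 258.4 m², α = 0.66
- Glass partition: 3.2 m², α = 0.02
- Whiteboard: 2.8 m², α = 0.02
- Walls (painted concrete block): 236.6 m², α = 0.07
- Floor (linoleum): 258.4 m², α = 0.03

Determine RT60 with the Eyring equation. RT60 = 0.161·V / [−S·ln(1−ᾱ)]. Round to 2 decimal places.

Total surface area S = 258.4 + 3.2 + 2.8 + 236.6 + 258.4 = 759.4 m².
Σ(Sᵢαᵢ) = 258.4×0.66 + 3.2×0.02 + 2.8×0.02 + 236.6×0.07 + 258.4×0.03 = 194.978.
Mean coefficient ᾱ = A/S = 0.2568.
Eyring denominator: −S ln(1−ᾱ) = 225.382.
V = 21.9 × 11.8 × 3.6 = 930.312 m³.
RT60 = 0.161 × 930.312 / 225.382 = 0.66 s.

0.66 s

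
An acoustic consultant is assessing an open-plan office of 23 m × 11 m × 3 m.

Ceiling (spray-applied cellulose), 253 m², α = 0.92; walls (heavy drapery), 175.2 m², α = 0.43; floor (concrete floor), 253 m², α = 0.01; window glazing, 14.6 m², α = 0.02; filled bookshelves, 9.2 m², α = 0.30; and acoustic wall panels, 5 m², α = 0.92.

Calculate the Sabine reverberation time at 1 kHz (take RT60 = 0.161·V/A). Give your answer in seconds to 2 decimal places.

0.38 sec

Equivalent absorption area: A = 253×0.92 + 175.2×0.43 + 253×0.01 + 14.6×0.02 + 9.2×0.30 + 5×0.92 = 318.278 m².
Volume V = 23 × 11 × 3 = 759 m³.
Sabine: RT60 = 0.161 × 759 / 318.278 = 0.38 s.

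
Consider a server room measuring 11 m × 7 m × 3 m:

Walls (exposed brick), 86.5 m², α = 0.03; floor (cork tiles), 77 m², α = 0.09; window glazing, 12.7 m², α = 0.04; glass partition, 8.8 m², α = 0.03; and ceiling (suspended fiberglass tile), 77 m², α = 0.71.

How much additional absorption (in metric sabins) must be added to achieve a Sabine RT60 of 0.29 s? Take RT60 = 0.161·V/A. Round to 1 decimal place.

63.3 sabins

Equivalent absorption area: A₁ = 86.5·0.03 + 77·0.09 + 12.7·0.04 + 8.8·0.03 + 77·0.71 = 64.967 m².
Target A₂ = 0.161·231/0.29 = 128.245 sabins (V = 231 m³).
Additional absorption ΔA = 128.245 − 64.967 = 63.3 sabins.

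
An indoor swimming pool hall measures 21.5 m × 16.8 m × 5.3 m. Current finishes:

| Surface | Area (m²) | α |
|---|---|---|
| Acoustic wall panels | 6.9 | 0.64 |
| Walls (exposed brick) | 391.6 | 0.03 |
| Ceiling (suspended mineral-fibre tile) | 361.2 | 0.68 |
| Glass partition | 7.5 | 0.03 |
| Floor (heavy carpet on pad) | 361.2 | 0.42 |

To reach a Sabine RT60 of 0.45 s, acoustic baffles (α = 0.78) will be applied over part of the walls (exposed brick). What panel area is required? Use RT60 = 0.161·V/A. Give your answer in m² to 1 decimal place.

Total absorption A₁ = 6.9×0.64 + 391.6×0.03 + 361.2×0.68 + 7.5×0.03 + 361.2×0.42
  = 4.416 + 11.748 + 245.616 + 0.225 + 151.704 = 413.709 m² sabins.
V = 1914.36 m³. Target absorption A₂ = 0.161 × 1914.36 / 0.45 = 684.915 sabins.
ΔA needed = 684.915 − 413.709 = 271.206 sabins.
Each m² of panel replacing the walls (exposed brick) adds (0.78 − 0.03) = 0.75 sabins.
Panel area = 271.206 / 0.75 = 361.6 m².

361.6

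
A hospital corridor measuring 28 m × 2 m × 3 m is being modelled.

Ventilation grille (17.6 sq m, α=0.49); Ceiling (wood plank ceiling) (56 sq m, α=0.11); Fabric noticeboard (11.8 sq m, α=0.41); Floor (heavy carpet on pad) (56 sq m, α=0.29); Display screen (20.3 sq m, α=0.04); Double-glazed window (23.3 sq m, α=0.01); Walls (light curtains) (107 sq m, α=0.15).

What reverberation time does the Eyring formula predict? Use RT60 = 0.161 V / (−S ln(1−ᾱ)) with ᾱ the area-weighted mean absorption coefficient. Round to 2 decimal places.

0.46 seconds

Total surface area S = 17.6 + 56 + 11.8 + 56 + 20.3 + 23.3 + 107 = 292.0 sq m.
Absorption A = 17.6×0.49 + 56×0.11 + 11.8×0.41 + 56×0.29 + 20.3×0.04 + 23.3×0.01 + 107×0.15 = 52.957 sabins.
ᾱ = 52.957 / 292.0 = 0.1814.
Eyring denominator: −S ln(1−ᾱ) = 58.447.
V = 28 × 2 × 3 = 168 m³.
RT60 = 0.161 × 168 / 58.447 = 0.46 s.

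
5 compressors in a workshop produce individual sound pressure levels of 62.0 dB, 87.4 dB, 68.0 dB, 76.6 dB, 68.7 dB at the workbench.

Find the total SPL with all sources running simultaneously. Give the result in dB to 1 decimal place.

Sum in the linear (power) domain: Σ 10^(Lᵢ/10) = 10^(62.0/10) + 10^(87.4/10) + 10^(68.0/10) + 10^(76.6/10) + 10^(68.7/10) = 6.106e+08.
Back to dB: 10·log₁₀ Σ = 87.9 dB.

87.9 dB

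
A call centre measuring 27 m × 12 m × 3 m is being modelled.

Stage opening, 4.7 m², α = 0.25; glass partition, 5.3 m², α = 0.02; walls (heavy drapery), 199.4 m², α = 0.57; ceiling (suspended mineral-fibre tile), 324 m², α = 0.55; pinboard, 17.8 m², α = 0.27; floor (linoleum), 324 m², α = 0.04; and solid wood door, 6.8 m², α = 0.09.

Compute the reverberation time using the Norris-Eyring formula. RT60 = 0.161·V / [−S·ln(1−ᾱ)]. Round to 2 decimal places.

0.41 seconds

S = Σ Sᵢ = 882.0 m².
Absorption A = 4.7×0.25 + 5.3×0.02 + 199.4×0.57 + 324×0.55 + 17.8×0.27 + 324×0.04 + 6.8×0.09 = 311.517 sabins.
Mean coefficient ᾱ = A/S = 0.3532.
Eyring denominator: −S ln(1−ᾱ) = 384.303.
V = 27 × 12 × 3 = 972 m³.
T = 0.161·V/[−S·ln(1−ᾱ)] = 0.161·972/384.303 = 0.41 s.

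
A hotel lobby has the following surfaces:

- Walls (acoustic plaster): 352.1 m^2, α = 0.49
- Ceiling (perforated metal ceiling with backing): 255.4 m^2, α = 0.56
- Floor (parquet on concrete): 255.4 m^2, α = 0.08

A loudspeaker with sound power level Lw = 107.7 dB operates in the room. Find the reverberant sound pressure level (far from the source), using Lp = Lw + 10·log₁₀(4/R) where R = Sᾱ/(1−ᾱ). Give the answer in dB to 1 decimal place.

86.3 dB

A = 335.985 sabins; S = 862.9 m^2.
ᾱ = 335.985/862.9 = 0.3894; R = Sᾱ/(1−ᾱ) = 335.985/(1−0.3894) = 550.254 m^2.
Lp = 107.7 + 10·log₁₀(4/550.254) = 107.7 + (-21.39) = 86.3 dB.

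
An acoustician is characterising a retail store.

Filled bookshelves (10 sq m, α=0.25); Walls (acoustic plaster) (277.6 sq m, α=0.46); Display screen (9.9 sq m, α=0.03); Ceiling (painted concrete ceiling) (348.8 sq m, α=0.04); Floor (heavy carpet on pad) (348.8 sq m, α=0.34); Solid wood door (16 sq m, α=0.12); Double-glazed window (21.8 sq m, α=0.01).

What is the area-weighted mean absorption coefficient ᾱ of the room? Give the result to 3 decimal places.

0.257

S = Σ Sᵢ = 10 + 277.6 + 9.9 + 348.8 + 348.8 + 16 + 21.8 = 1032.9 sq m.
Weighted sum Σ Sα = 265.175.
ᾱ = A/S = 0.257.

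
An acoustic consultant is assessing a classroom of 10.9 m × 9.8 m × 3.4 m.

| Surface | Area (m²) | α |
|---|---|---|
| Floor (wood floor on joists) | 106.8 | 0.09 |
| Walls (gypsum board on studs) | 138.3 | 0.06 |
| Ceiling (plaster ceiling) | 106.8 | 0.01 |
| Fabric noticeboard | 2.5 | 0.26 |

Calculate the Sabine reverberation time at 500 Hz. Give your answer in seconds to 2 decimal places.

2.98 seconds

Summing Sᵢαᵢ: 9.612 + 8.298 + 1.068 + 0.650 → A = 19.628 sabins.
Volume V = 10.9 × 9.8 × 3.4 = 363.188 m³.
Sabine: RT60 = 0.161 × 363.188 / 19.628 = 2.98 s.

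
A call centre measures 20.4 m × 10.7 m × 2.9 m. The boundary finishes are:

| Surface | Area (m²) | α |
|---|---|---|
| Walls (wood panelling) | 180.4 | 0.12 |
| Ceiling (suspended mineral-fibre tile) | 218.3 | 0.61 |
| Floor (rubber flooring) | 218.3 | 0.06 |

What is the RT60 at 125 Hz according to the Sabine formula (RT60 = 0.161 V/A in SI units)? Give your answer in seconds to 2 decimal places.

0.61 seconds

Summing Sᵢαᵢ: 21.648 + 133.163 + 13.098 → A = 167.909 sabins.
Volume V = 20.4 × 10.7 × 2.9 = 633.012 m³.
RT60 = 0.161 · V / A = 0.161 × 633.012 / 167.909 = 0.61 s.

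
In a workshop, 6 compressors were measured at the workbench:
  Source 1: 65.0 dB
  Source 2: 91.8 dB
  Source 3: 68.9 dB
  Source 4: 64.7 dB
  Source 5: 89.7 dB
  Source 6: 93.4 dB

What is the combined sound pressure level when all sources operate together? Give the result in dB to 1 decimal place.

96.7 dB

Converting to relative power and adding: 10^(65.0/10) + 10^(91.8/10) + 10^(68.9/10) + 10^(64.7/10) + 10^(89.7/10) + 10^(93.4/10) = 4.648e+09.
Back to dB: 10·log₁₀ Σ = 96.7 dB.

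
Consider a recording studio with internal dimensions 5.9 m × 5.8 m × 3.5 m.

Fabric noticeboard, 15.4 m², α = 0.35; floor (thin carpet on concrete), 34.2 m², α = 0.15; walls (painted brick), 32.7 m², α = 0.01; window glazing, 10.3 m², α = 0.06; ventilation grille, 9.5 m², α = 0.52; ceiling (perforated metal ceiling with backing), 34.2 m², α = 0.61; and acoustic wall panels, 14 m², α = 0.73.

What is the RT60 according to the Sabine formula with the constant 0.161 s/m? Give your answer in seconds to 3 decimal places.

Summing Sᵢαᵢ: 5.390 + 5.130 + 0.327 + 0.618 + 4.940 + 20.862 + 10.220 → A = 47.487 sabins.
V = 5.9·5.8·3.5 = 119.77 m³.
RT60 = 0.161 · V / A = 0.161 × 119.77 / 47.487 = 0.406 s.

0.406 seconds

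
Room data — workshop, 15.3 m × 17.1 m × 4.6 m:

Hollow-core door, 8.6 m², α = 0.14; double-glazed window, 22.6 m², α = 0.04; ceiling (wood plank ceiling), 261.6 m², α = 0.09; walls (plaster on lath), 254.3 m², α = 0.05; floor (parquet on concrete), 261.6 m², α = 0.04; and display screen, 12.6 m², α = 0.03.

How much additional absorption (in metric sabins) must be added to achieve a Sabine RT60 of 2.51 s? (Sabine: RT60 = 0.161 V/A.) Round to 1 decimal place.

Total absorption A₁ = 8.6*0.14 + 22.6*0.04 + 261.6*0.09 + 254.3*0.05 + 261.6*0.04 + 12.6*0.03
  = 1.204 + 0.904 + 23.544 + 12.715 + 10.464 + 0.378 = 49.209 m² sabins.
For T = 2.51 s, need A₂ = 0.161·V/T = 0.161·1203.498/2.51 = 77.196 sabins.
Additional absorption ΔA = 77.196 − 49.209 = 28.0 sabins.

28.0 sabins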